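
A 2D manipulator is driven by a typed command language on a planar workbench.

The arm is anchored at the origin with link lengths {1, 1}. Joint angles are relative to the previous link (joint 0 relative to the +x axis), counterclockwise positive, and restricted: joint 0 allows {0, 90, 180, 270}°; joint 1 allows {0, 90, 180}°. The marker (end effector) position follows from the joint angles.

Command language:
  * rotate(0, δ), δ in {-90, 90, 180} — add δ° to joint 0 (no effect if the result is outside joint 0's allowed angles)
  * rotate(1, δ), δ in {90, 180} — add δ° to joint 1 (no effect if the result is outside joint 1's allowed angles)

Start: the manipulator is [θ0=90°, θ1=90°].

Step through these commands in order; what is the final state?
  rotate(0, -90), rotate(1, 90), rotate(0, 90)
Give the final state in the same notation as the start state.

t0: [θ0=90°, θ1=90°]
[1] after rotate(0, -90): [θ0=0°, θ1=90°]
[2] after rotate(1, 90): [θ0=0°, θ1=180°]
[3] after rotate(0, 90): [θ0=90°, θ1=180°]

[θ0=90°, θ1=180°]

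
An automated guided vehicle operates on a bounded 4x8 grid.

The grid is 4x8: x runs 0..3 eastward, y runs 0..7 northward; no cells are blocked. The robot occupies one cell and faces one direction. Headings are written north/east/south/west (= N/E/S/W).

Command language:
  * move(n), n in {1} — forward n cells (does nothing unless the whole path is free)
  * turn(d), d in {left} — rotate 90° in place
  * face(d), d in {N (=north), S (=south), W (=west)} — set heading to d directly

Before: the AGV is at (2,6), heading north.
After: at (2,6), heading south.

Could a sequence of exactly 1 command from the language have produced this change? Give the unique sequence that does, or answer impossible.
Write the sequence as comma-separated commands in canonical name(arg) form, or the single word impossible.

key: (2,6) unchanged — the single command moves nothing
t0: at (2,6), heading north
1. face(S) → at (2,6), heading south
all 5 alternatives checked — unique.

face(S)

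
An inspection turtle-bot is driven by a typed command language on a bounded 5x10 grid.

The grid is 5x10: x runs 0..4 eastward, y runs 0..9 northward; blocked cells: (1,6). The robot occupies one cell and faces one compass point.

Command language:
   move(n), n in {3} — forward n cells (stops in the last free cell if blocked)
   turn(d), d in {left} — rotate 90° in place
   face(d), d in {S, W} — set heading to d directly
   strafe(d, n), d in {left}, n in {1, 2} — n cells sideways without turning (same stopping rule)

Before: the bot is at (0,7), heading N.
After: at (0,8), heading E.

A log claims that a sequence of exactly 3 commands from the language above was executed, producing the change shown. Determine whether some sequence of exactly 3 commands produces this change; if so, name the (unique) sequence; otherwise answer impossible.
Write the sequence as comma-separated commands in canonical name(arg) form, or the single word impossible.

face(S), turn(left), strafe(left, 1)

key: cell and facing (now E) both changed — the 3 commands mix motion and turning
initial: at (0,7), heading N
step 1 (face(S)): at (0,7), heading S
step 2 (turn(left)): at (0,7), heading E
step 3 (strafe(left, 1)): at (0,8), heading E
no rival 3-sequence matches.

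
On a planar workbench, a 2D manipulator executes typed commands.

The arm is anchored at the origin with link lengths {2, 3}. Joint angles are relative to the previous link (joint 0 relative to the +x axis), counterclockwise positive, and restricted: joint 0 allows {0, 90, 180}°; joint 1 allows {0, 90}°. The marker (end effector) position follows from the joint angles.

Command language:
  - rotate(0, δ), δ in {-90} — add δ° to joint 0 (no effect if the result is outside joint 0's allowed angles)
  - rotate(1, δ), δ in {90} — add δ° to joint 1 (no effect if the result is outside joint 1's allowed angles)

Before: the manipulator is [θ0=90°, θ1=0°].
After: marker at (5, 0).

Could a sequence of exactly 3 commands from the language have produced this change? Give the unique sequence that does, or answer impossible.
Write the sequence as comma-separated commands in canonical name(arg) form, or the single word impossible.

t0: [θ0=90°, θ1=0°]
[1] after rotate(0, -90): [θ0=0°, θ1=0°]
[2] after rotate(0, -90): [θ0=0°, θ1=0°]
[3] after rotate(0, -90): [θ0=0°, θ1=0°]
all 8 alternatives checked — unique.

rotate(0, -90), rotate(0, -90), rotate(0, -90)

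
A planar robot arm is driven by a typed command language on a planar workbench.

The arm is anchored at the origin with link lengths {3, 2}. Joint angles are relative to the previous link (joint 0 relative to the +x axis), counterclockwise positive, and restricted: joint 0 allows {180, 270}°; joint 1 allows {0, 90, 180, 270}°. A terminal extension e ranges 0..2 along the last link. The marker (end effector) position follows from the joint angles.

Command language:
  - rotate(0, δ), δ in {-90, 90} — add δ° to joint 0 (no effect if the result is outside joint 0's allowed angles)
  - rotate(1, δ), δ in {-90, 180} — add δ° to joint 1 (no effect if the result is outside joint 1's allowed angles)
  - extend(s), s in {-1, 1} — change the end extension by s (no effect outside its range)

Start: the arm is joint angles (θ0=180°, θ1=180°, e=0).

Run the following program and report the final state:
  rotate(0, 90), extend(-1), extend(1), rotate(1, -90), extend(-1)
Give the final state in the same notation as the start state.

joint angles (θ0=270°, θ1=90°, e=0)

initial: joint angles (θ0=180°, θ1=180°, e=0)
step 1 (rotate(0, 90)): joint angles (θ0=270°, θ1=180°, e=0)
step 2 (extend(-1)): joint angles (θ0=270°, θ1=180°, e=0)
step 3 (extend(1)): joint angles (θ0=270°, θ1=180°, e=1)
step 4 (rotate(1, -90)): joint angles (θ0=270°, θ1=90°, e=1)
step 5 (extend(-1)): joint angles (θ0=270°, θ1=90°, e=0)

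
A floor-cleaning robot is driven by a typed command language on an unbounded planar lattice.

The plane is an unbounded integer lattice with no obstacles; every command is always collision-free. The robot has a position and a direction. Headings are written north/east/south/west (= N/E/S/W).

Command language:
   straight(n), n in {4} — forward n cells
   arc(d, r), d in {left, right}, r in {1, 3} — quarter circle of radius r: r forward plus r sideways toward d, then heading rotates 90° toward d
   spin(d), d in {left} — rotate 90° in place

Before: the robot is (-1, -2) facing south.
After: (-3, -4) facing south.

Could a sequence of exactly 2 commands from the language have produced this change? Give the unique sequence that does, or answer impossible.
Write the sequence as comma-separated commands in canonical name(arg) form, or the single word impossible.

key: still facing S at the end — net rotation zero over 2 steps
initial: (-1, -2) facing south
t=1 arc(right, 1) ⇒ (-2, -3) facing west
t=2 arc(left, 1) ⇒ (-3, -4) facing south
no rival 2-sequence matches.

arc(right, 1), arc(left, 1)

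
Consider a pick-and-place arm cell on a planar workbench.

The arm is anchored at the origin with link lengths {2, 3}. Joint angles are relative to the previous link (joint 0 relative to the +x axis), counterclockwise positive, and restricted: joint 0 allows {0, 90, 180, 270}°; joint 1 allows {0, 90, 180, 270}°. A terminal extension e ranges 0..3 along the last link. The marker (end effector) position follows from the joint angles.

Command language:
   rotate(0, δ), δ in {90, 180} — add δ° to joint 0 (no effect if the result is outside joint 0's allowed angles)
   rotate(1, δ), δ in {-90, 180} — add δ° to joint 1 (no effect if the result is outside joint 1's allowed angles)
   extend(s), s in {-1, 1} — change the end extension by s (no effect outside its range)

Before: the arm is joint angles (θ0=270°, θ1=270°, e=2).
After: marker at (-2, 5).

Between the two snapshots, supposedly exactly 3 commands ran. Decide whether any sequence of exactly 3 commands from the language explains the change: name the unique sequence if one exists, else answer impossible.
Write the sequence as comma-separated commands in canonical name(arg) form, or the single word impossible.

rotate(0, 90), rotate(0, 90), rotate(0, 90)

initial: joint angles (θ0=270°, θ1=270°, e=2)
t=1 rotate(0, 90) ⇒ joint angles (θ0=0°, θ1=270°, e=2)
t=2 rotate(0, 90) ⇒ joint angles (θ0=90°, θ1=270°, e=2)
t=3 rotate(0, 90) ⇒ joint angles (θ0=180°, θ1=270°, e=2)
no rival 3-sequence matches.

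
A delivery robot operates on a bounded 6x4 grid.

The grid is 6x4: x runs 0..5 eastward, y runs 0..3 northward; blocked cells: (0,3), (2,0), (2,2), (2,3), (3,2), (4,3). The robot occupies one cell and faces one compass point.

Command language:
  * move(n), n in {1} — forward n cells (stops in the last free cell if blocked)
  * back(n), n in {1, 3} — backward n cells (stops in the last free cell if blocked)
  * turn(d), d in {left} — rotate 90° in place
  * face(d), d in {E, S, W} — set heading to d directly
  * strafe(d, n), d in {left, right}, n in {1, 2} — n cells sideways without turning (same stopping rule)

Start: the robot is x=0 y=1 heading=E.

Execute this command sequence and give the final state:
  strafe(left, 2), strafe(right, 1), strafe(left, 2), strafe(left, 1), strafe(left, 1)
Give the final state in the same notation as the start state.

initial: x=0 y=1 heading=E
t=1 strafe(left, 2) ⇒ x=0 y=2 heading=E
t=2 strafe(right, 1) ⇒ x=0 y=1 heading=E
t=3 strafe(left, 2) ⇒ x=0 y=2 heading=E
t=4 strafe(left, 1) ⇒ x=0 y=2 heading=E
t=5 strafe(left, 1) ⇒ x=0 y=2 heading=E

x=0 y=2 heading=E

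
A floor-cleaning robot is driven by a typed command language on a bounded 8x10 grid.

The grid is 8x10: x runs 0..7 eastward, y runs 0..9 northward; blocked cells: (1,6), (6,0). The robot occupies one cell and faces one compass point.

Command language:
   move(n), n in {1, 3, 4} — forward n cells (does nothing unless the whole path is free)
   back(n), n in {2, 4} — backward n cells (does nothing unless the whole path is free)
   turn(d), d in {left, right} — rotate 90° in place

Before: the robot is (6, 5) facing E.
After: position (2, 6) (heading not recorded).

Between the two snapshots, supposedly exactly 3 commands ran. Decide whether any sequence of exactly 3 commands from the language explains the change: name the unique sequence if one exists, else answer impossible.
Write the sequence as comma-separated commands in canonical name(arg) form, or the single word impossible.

key: running move(1) before back(4) would end elsewhere — order is forced
from: (6, 5) facing E
1. back(4) → (2, 5) facing E
2. turn(left) → (2, 5) facing N
3. move(1) → (2, 6) facing N
uniquely the one of 343 3-step routes that fits.

back(4), turn(left), move(1)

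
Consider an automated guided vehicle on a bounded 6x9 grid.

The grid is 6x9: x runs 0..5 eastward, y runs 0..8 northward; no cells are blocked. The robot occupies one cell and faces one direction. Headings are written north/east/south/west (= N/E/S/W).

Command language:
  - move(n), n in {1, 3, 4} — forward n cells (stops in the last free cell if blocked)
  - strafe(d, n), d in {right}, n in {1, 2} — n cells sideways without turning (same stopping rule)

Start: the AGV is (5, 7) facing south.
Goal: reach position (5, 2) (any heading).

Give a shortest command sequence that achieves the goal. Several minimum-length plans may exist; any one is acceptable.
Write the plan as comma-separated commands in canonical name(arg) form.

t0: (5, 7) facing south
[1] after move(1): (5, 6) facing south
[2] after move(4): (5, 2) facing south
minimal: 2 command(s), checked below 2.

move(1), move(4)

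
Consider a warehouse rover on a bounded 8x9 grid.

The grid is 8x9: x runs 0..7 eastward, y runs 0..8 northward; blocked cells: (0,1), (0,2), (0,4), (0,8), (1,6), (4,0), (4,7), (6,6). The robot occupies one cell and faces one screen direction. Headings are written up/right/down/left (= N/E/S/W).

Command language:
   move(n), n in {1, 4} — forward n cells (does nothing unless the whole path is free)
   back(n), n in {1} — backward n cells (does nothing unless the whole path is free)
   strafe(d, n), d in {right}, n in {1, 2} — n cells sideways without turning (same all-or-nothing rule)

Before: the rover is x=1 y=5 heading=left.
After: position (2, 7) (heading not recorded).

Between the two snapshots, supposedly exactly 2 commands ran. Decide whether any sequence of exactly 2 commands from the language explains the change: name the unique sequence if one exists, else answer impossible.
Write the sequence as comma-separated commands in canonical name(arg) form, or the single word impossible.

back(1), strafe(right, 2)

key: running strafe(right, 2) before back(1) would end elsewhere — order is forced
begin: x=1 y=5 heading=left
step 1 (back(1)): x=2 y=5 heading=left
step 2 (strafe(right, 2)): x=2 y=7 heading=left
no other 2-command option fits: unique.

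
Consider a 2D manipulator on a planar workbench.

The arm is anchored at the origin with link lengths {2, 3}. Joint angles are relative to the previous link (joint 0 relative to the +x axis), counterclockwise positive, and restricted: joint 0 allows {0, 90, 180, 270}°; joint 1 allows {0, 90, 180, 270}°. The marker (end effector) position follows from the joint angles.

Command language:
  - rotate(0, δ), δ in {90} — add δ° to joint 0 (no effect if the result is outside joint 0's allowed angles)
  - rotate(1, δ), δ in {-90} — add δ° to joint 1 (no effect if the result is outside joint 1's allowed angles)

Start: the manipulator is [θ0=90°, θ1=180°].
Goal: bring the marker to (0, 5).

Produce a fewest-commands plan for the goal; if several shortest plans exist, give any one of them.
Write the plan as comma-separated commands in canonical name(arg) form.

rotate(1, -90), rotate(1, -90)

from: [θ0=90°, θ1=180°]
step 1 (rotate(1, -90)): [θ0=90°, θ1=90°]
step 2 (rotate(1, -90)): [θ0=90°, θ1=0°]
shorter routes all fall short; 2 is best.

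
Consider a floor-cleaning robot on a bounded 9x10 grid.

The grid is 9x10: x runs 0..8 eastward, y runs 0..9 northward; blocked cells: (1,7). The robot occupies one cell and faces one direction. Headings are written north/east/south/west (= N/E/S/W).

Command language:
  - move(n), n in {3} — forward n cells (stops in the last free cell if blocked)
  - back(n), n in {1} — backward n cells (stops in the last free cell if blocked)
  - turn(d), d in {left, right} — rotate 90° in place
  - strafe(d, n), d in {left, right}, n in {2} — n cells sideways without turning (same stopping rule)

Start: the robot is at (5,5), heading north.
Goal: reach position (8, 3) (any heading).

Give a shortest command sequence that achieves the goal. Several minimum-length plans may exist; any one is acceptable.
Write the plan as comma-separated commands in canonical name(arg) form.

from: at (5,5), heading north
step 1 (turn(right)): at (5,5), heading east
step 2 (move(3)): at (8,5), heading east
step 3 (strafe(right, 2)): at (8,3), heading east
shorter routes all fall short; 3 is best.

turn(right), move(3), strafe(right, 2)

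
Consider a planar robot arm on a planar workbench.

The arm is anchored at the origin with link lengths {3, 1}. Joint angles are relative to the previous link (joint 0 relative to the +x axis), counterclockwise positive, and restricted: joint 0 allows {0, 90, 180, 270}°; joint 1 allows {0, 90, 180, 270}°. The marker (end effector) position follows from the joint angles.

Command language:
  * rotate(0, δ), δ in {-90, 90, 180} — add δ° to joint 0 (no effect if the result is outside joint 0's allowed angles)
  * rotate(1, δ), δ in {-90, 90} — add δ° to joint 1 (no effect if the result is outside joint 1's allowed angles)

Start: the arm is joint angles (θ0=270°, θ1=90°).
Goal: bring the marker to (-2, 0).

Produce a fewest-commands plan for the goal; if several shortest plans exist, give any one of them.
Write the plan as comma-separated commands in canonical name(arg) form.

start: joint angles (θ0=270°, θ1=90°)
t=1 rotate(1, 90) ⇒ joint angles (θ0=270°, θ1=180°)
t=2 rotate(0, -90) ⇒ joint angles (θ0=180°, θ1=180°)
shorter routes all fall short; 2 is best.

rotate(1, 90), rotate(0, -90)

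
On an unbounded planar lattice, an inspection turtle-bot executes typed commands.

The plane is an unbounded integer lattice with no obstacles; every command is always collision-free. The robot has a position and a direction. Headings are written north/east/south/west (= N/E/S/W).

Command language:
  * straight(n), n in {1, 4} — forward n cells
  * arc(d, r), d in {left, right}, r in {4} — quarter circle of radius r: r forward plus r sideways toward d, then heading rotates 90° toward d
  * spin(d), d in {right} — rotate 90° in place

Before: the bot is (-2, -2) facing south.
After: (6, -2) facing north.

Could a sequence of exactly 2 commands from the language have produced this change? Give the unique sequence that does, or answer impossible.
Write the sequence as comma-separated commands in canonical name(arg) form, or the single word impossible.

arc(left, 4), arc(left, 4)

key: cell and facing (now N) both changed — the 2 commands mix motion and turning
start: (-2, -2) facing south
1. arc(left, 4) → (2, -6) facing east
2. arc(left, 4) → (6, -2) facing north
all 25 alternatives checked — unique.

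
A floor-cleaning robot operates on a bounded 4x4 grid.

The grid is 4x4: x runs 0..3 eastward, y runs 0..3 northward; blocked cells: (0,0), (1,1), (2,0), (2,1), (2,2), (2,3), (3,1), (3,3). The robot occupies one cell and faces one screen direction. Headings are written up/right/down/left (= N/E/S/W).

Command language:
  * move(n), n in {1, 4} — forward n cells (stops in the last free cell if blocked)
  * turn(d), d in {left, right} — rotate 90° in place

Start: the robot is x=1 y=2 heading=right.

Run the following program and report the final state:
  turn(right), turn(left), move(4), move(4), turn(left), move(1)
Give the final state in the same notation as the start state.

x=1 y=3 heading=up

from: x=1 y=2 heading=right
t=1 turn(right) ⇒ x=1 y=2 heading=down
t=2 turn(left) ⇒ x=1 y=2 heading=right
t=3 move(4) ⇒ x=1 y=2 heading=right
t=4 move(4) ⇒ x=1 y=2 heading=right
t=5 turn(left) ⇒ x=1 y=2 heading=up
t=6 move(1) ⇒ x=1 y=3 heading=up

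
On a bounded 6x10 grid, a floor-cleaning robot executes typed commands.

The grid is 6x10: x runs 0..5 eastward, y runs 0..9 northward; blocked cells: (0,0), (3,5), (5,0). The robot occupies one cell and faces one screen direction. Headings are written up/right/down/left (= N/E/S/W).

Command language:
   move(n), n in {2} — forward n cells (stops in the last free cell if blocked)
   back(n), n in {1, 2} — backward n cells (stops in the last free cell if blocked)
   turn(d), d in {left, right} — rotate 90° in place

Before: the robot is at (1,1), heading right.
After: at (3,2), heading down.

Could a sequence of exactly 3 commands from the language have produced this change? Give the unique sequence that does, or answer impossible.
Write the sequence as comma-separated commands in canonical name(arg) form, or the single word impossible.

key: running back(1) before move(2) would end elsewhere — order is forced
t0: at (1,1), heading right
[1] after move(2): at (3,1), heading right
[2] after turn(right): at (3,1), heading down
[3] after back(1): at (3,2), heading down
all 125 alternatives checked — unique.

move(2), turn(right), back(1)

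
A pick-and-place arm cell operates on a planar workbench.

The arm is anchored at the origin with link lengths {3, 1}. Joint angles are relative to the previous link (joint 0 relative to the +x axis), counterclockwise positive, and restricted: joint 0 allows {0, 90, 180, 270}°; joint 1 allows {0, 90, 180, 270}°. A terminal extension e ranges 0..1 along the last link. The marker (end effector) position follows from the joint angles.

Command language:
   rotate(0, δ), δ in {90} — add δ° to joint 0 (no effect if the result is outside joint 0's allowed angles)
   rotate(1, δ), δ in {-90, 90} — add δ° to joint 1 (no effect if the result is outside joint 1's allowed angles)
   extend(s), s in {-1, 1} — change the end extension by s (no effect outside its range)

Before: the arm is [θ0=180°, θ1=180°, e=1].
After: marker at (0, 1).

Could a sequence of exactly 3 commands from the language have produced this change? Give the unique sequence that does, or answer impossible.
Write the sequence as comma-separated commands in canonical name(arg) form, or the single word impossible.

rotate(0, 90), rotate(0, 90), rotate(0, 90)

initial: [θ0=180°, θ1=180°, e=1]
1. rotate(0, 90) → [θ0=270°, θ1=180°, e=1]
2. rotate(0, 90) → [θ0=0°, θ1=180°, e=1]
3. rotate(0, 90) → [θ0=90°, θ1=180°, e=1]
no other 3-command option fits: unique.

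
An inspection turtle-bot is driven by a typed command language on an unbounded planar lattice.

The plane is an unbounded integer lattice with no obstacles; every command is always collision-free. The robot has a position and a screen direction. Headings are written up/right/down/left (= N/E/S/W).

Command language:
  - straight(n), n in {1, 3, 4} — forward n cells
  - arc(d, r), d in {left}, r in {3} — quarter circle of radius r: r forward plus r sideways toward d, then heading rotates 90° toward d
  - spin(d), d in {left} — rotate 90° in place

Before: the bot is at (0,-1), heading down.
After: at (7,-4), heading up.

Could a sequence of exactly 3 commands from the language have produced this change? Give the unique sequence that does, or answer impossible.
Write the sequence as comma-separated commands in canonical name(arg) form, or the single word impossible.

key: cell and facing (now N) both changed — the 3 commands mix motion and turning
from: at (0,-1), heading down
step 1 (arc(left, 3)): at (3,-4), heading right
step 2 (straight(4)): at (7,-4), heading right
step 3 (spin(left)): at (7,-4), heading up
all 125 alternatives checked — unique.

arc(left, 3), straight(4), spin(left)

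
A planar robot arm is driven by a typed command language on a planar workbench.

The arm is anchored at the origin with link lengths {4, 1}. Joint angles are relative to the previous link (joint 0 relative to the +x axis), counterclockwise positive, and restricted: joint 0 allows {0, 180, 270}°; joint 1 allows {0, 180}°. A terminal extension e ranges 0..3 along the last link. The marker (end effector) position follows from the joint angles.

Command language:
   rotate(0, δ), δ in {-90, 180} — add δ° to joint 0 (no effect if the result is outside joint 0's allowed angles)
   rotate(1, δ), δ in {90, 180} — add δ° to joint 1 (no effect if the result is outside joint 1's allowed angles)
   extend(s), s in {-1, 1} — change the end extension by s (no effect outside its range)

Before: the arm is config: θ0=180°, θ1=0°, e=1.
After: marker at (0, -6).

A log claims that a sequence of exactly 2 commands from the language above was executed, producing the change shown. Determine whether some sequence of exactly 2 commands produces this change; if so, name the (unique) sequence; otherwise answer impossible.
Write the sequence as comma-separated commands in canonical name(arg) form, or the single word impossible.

key: running rotate(0, -90) before rotate(0, 180) would end elsewhere — order is forced
start: config: θ0=180°, θ1=0°, e=1
1. rotate(0, 180) → config: θ0=0°, θ1=0°, e=1
2. rotate(0, -90) → config: θ0=270°, θ1=0°, e=1
no rival 2-sequence matches.

rotate(0, 180), rotate(0, -90)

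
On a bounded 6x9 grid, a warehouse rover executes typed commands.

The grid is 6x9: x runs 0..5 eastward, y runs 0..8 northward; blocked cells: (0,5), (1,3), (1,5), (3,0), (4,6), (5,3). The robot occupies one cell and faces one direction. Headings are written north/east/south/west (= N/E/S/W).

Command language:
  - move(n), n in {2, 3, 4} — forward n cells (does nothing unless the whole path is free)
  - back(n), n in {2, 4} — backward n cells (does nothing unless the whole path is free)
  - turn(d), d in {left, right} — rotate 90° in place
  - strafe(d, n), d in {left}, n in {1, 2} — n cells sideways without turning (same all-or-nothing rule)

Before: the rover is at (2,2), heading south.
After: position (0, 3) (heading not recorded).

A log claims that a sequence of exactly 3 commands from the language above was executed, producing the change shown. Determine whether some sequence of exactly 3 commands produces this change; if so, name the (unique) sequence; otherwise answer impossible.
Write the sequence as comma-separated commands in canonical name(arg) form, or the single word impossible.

key: running strafe(left, 1) before turn(left) would end elsewhere — order is forced
from: at (2,2), heading south
[1] after turn(left): at (2,2), heading east
[2] after back(2): at (0,2), heading east
[3] after strafe(left, 1): at (0,3), heading east
no other 3-command option fits: unique.

turn(left), back(2), strafe(left, 1)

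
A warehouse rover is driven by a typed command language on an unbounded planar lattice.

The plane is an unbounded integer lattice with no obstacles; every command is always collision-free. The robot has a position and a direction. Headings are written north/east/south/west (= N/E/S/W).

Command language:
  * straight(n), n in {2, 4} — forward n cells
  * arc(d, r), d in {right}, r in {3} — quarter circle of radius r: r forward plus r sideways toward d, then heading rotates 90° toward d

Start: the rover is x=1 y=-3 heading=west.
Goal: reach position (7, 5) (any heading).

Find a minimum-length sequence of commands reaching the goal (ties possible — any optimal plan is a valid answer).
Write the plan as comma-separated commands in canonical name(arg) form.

arc(right, 3), straight(2), arc(right, 3), straight(4), straight(2)

from: x=1 y=-3 heading=west
[1] after arc(right, 3): x=-2 y=0 heading=north
[2] after straight(2): x=-2 y=2 heading=north
[3] after arc(right, 3): x=1 y=5 heading=east
[4] after straight(4): x=5 y=5 heading=east
[5] after straight(2): x=7 y=5 heading=east
shorter routes all fall short; 5 is best.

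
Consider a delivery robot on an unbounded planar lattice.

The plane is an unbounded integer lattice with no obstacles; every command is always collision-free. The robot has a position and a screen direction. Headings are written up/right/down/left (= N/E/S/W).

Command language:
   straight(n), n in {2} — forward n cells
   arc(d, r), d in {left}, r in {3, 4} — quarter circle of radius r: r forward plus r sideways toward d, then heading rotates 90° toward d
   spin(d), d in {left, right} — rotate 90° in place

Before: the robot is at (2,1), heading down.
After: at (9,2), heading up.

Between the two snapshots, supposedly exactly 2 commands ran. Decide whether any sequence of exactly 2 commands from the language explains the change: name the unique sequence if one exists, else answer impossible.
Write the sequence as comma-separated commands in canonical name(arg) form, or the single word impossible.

arc(left, 3), arc(left, 4)

key: cell and facing (now N) both changed — the 2 commands mix motion and turning
t0: at (2,1), heading down
step 1 (arc(left, 3)): at (5,-2), heading right
step 2 (arc(left, 4)): at (9,2), heading up
uniquely the one of 25 2-step routes that fits.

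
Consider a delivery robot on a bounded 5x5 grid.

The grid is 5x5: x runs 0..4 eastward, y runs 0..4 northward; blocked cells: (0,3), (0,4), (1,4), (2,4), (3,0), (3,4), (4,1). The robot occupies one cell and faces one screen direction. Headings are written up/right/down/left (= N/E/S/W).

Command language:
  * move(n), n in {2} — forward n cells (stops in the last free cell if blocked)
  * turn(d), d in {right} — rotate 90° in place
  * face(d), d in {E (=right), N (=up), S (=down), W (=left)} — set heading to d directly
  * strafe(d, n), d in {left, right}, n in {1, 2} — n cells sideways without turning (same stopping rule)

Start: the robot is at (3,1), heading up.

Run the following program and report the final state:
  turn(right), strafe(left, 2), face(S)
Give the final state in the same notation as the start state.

begin: at (3,1), heading up
1. turn(right) → at (3,1), heading right
2. strafe(left, 2) → at (3,3), heading right
3. face(S) → at (3,3), heading down

at (3,3), heading down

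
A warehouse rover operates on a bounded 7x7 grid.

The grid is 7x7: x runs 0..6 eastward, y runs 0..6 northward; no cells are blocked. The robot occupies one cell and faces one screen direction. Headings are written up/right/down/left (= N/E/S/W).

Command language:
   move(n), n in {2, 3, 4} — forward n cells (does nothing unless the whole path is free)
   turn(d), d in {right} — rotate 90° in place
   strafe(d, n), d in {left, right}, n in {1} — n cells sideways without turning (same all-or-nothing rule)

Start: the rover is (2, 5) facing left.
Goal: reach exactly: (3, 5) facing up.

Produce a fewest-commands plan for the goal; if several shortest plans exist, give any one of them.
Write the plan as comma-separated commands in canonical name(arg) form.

turn(right), strafe(right, 1)

begin: (2, 5) facing left
[1] after turn(right): (2, 5) facing up
[2] after strafe(right, 1): (3, 5) facing up
nothing shorter than 2 reaches the goal.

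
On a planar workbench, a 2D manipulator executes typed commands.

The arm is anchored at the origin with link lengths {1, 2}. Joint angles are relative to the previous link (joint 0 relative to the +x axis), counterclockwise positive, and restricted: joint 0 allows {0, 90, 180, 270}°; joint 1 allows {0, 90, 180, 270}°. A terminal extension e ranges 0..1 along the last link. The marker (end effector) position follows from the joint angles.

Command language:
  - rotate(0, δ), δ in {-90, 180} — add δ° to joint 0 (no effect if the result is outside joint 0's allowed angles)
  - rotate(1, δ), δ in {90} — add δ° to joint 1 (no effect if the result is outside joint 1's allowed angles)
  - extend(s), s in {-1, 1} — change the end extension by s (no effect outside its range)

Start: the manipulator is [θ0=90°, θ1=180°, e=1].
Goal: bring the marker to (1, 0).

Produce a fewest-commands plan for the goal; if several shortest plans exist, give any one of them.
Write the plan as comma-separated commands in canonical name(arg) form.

rotate(0, -90), rotate(0, 180), extend(-1)

t0: [θ0=90°, θ1=180°, e=1]
1. rotate(0, -90) → [θ0=0°, θ1=180°, e=1]
2. rotate(0, 180) → [θ0=180°, θ1=180°, e=1]
3. extend(-1) → [θ0=180°, θ1=180°, e=0]
shorter routes all fall short; 3 is best.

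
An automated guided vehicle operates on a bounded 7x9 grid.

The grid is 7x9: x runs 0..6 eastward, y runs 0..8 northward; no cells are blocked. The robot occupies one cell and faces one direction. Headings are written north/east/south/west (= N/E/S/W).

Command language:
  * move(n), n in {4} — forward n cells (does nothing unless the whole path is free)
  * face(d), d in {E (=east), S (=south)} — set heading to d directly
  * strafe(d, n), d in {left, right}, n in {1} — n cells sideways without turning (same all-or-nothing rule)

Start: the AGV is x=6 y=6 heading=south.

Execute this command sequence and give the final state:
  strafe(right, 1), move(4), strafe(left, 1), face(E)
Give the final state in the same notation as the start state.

x=6 y=2 heading=east

from: x=6 y=6 heading=south
step 1 (strafe(right, 1)): x=5 y=6 heading=south
step 2 (move(4)): x=5 y=2 heading=south
step 3 (strafe(left, 1)): x=6 y=2 heading=south
step 4 (face(E)): x=6 y=2 heading=east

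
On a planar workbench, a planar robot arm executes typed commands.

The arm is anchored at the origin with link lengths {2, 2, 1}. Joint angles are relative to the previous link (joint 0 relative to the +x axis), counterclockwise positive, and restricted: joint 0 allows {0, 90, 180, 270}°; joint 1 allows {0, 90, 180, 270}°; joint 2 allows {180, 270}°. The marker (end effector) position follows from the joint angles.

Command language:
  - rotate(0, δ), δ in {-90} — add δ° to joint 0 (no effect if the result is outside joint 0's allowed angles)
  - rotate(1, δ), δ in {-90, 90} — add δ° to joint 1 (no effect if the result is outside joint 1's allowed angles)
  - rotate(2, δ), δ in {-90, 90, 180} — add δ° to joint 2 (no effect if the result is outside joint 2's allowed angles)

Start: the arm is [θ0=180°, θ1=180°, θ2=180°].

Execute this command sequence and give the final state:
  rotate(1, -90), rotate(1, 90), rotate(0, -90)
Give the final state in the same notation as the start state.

initial: [θ0=180°, θ1=180°, θ2=180°]
[1] after rotate(1, -90): [θ0=180°, θ1=90°, θ2=180°]
[2] after rotate(1, 90): [θ0=180°, θ1=180°, θ2=180°]
[3] after rotate(0, -90): [θ0=90°, θ1=180°, θ2=180°]

[θ0=90°, θ1=180°, θ2=180°]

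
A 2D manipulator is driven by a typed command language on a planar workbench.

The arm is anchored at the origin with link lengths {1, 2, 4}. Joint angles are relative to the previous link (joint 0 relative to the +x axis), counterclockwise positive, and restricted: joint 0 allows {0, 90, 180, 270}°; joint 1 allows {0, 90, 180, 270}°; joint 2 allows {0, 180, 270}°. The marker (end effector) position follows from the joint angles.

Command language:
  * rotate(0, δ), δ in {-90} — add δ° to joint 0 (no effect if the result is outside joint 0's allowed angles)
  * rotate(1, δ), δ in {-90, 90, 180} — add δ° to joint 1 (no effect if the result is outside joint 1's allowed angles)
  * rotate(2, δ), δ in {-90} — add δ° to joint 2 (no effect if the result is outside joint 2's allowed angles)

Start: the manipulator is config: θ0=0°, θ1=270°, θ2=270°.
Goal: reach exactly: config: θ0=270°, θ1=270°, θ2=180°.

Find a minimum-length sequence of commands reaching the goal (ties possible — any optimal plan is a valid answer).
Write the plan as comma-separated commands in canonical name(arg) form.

rotate(2, -90), rotate(0, -90)

initial: config: θ0=0°, θ1=270°, θ2=270°
[1] after rotate(2, -90): config: θ0=0°, θ1=270°, θ2=180°
[2] after rotate(0, -90): config: θ0=270°, θ1=270°, θ2=180°
no 1-step plan works, so 2 is optimal.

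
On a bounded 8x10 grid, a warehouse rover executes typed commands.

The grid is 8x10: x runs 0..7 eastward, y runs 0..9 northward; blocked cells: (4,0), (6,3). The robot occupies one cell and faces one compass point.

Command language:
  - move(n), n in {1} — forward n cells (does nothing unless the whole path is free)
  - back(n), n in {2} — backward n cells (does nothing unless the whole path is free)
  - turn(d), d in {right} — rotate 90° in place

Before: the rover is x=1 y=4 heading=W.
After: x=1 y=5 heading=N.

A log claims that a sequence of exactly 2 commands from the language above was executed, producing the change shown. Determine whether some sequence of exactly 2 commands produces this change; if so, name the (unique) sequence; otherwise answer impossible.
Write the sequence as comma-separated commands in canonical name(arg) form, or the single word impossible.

turn(right), move(1)

key: position moved to (1,5) AND the heading swung to N — translation plus rotation needed
t0: x=1 y=4 heading=W
step 1 (turn(right)): x=1 y=4 heading=N
step 2 (move(1)): x=1 y=5 heading=N
no other 2-command option fits: unique.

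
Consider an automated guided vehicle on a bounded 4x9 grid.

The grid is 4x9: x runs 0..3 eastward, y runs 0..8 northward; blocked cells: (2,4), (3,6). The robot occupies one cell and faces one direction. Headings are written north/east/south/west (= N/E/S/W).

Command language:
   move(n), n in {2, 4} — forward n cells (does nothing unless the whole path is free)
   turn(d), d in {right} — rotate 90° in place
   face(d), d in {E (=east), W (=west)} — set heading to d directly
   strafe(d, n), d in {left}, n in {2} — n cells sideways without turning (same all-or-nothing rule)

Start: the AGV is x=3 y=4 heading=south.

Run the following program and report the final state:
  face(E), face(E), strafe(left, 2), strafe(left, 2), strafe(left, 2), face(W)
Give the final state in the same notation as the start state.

x=3 y=4 heading=west

start: x=3 y=4 heading=south
1. face(E) → x=3 y=4 heading=east
2. face(E) → x=3 y=4 heading=east
3. strafe(left, 2) → x=3 y=4 heading=east
4. strafe(left, 2) → x=3 y=4 heading=east
5. strafe(left, 2) → x=3 y=4 heading=east
6. face(W) → x=3 y=4 heading=west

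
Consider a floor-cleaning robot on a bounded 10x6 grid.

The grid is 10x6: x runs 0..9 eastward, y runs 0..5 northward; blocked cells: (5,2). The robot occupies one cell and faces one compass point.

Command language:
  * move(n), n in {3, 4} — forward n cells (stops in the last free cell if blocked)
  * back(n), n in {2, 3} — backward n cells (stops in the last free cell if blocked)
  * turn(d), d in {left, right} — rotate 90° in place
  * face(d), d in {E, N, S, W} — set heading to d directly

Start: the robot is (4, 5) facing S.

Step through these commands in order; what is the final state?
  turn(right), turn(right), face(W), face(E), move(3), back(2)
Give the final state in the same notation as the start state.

(5, 5) facing E

begin: (4, 5) facing S
step 1 (turn(right)): (4, 5) facing W
step 2 (turn(right)): (4, 5) facing N
step 3 (face(W)): (4, 5) facing W
step 4 (face(E)): (4, 5) facing E
step 5 (move(3)): (7, 5) facing E
step 6 (back(2)): (5, 5) facing E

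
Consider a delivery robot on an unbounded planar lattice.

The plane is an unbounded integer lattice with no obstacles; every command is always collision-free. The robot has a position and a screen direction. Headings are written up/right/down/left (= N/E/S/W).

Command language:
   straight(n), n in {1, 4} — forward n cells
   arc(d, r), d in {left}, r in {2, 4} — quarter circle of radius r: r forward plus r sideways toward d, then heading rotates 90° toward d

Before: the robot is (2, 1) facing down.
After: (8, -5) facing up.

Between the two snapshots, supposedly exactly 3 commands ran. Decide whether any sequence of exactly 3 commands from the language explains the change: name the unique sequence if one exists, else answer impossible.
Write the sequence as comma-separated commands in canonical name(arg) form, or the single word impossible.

key: running arc(left, 2) before straight(4) would end elsewhere — order is forced
initial: (2, 1) facing down
step 1 (straight(4)): (2, -3) facing down
step 2 (arc(left, 4)): (6, -7) facing right
step 3 (arc(left, 2)): (8, -5) facing up
no other 3-command option fits: unique.

straight(4), arc(left, 4), arc(left, 2)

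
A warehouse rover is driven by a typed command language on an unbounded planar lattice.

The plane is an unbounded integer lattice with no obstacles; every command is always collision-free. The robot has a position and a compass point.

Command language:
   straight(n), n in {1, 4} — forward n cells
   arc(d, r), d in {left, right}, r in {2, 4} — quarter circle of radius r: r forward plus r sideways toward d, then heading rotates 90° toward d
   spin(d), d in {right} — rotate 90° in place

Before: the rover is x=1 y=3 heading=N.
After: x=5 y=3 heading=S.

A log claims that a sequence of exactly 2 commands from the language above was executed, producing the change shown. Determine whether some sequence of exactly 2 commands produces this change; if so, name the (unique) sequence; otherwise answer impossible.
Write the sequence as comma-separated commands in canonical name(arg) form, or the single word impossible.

arc(right, 2), arc(right, 2)

key: position moved to (5,3) AND the heading swung to S — translation plus rotation needed
start: x=1 y=3 heading=N
1. arc(right, 2) → x=3 y=5 heading=E
2. arc(right, 2) → x=5 y=3 heading=S
no rival 2-sequence matches.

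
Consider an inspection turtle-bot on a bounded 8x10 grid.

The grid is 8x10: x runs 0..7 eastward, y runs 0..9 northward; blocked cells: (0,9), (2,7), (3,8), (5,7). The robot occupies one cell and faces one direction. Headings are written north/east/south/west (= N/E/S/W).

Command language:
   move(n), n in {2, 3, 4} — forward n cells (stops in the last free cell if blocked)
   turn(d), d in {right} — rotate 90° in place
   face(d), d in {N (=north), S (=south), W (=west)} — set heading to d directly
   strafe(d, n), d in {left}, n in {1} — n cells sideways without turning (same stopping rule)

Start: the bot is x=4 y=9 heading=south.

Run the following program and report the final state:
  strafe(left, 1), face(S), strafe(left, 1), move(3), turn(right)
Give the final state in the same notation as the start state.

from: x=4 y=9 heading=south
[1] after strafe(left, 1): x=5 y=9 heading=south
[2] after face(S): x=5 y=9 heading=south
[3] after strafe(left, 1): x=6 y=9 heading=south
[4] after move(3): x=6 y=6 heading=south
[5] after turn(right): x=6 y=6 heading=west

x=6 y=6 heading=west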